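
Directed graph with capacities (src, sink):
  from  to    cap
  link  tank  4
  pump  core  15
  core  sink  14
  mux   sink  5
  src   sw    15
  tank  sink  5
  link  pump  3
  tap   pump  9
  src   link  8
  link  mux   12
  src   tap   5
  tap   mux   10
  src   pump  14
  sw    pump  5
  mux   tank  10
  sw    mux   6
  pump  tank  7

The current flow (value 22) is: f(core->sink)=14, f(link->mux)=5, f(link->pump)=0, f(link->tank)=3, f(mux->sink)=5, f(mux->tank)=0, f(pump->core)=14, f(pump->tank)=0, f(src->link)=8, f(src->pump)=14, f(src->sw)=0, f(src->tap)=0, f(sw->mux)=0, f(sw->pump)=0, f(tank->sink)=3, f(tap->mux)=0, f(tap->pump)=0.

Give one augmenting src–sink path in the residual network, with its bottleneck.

Residual along src->sw->pump->tank->sink: src->sw: 15, sw->pump: 5, pump->tank: 7, tank->sink: 2.
Bottleneck = min = 2.

src->sw->pump->tank->sink, bottleneck 2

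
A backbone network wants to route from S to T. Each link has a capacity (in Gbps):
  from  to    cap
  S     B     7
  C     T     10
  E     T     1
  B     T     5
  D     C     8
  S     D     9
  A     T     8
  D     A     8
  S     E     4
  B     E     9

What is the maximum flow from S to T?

Augment S->B->T: bottleneck 5. Total 5.
Augment S->E->T: bottleneck 1. Total 6.
Augment S->D->A->T: bottleneck 8. Total 14.
Augment S->D->C->T: bottleneck 1. Total 15.
No augmenting path remains in the residual graph.

15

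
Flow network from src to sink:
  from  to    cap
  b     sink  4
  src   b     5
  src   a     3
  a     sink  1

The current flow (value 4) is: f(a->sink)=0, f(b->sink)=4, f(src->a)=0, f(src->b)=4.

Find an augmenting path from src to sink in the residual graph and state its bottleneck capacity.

src->a->sink, bottleneck 1

Residual along src->a->sink: src->a: 3, a->sink: 1.
Bottleneck = min = 1.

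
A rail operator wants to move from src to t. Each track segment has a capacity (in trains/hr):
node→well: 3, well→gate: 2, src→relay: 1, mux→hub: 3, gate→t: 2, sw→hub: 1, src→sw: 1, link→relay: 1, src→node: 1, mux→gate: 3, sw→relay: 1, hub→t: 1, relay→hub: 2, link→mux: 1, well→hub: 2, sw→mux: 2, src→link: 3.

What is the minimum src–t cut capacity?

Max flow = 3 (via 3 augmenting paths).
In the residual at optimum, the set reachable from src is {gate, hub, link, mux, node, relay, src, sw, well}.
Cut edges: gate→t (cap 2), hub→t (cap 1). Sum = 3.

3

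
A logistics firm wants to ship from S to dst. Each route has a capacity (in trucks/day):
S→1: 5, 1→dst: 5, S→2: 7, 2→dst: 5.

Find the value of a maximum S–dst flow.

Augment S→1→dst: bottleneck 5. Total 5.
Augment S→2→dst: bottleneck 5. Total 10.
No augmenting path remains in the residual graph.

10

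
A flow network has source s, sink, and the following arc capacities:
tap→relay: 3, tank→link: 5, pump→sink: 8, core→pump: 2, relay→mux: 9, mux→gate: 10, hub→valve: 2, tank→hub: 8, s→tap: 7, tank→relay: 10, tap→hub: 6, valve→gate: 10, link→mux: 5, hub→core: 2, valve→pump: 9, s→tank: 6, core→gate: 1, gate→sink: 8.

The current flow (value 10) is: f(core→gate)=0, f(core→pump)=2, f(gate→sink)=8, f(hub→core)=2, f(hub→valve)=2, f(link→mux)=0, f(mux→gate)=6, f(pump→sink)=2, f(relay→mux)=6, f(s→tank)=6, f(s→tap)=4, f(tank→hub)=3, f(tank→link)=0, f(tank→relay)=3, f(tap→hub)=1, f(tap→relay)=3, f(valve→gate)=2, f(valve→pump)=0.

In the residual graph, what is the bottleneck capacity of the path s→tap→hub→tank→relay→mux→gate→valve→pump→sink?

Residual capacities along the path: s→tap: 3, tap→hub: 5, hub→tank: 3, tank→relay: 7, relay→mux: 3, mux→gate: 4, gate→valve: 2, valve→pump: 9, pump→sink: 6.
Minimum is 2.

2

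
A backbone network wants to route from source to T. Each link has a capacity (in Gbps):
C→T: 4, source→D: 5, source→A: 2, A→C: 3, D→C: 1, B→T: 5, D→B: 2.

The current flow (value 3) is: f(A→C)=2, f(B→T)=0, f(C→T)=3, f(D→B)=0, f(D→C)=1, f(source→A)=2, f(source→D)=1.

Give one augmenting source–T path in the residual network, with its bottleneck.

source→D→B→T, bottleneck 2

Residual along source→D→B→T: source→D: 4, D→B: 2, B→T: 5.
Bottleneck = min = 2.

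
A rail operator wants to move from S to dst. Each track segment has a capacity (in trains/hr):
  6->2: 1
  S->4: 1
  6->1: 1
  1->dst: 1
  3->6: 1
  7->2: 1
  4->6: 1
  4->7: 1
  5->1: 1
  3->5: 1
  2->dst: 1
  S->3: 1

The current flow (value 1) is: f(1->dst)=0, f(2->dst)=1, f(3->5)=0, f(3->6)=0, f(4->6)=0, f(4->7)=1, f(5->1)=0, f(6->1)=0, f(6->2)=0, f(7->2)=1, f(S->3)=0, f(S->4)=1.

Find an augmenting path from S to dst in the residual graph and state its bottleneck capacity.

Residual along S->3->6->1->dst: S->3: 1, 3->6: 1, 6->1: 1, 1->dst: 1.
Bottleneck = min = 1.

S->3->6->1->dst, bottleneck 1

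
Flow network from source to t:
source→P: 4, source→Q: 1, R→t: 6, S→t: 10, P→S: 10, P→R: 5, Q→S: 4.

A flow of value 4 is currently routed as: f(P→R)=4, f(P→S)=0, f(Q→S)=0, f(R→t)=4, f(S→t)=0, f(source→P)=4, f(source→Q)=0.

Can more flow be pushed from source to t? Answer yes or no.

Yes

Residual path source→Q→S→t has bottleneck 1 > 0.
Pushing 1 along it raises the flow to 5, so the given flow is not maximum.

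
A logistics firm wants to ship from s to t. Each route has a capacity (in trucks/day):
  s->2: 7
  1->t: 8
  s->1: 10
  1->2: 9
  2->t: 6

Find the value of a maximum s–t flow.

Augment s->1->t: bottleneck 8. Total 8.
Augment s->2->t: bottleneck 6. Total 14.
No augmenting path remains in the residual graph.

14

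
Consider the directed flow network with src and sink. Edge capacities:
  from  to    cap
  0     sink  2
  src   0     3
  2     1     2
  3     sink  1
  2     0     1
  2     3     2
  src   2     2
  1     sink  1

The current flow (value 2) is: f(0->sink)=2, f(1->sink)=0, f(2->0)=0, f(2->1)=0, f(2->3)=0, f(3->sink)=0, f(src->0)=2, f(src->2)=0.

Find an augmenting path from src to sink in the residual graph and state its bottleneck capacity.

Residual along src->2->3->sink: src->2: 2, 2->3: 2, 3->sink: 1.
Bottleneck = min = 1.

src->2->3->sink, bottleneck 1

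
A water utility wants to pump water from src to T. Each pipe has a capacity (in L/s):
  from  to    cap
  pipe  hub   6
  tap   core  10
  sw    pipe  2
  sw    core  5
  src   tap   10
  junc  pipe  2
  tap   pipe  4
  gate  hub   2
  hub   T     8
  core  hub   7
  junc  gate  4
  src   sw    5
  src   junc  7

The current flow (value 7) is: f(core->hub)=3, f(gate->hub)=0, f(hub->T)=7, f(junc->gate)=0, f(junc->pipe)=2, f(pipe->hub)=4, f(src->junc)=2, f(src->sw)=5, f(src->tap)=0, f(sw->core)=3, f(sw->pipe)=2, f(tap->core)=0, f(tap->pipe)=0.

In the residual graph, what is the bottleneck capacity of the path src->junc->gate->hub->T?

1

Residual capacities along the path: src->junc: 5, junc->gate: 4, gate->hub: 2, hub->T: 1.
Minimum is 1.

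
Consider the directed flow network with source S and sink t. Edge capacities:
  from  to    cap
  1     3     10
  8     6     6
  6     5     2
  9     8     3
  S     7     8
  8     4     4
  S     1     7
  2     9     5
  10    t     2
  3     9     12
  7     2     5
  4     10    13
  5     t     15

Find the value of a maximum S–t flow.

3

Augment S->7->2->9->8->6->5->t: bottleneck 2. Total 2.
Augment S->7->2->9->8->4->10->t: bottleneck 1. Total 3.
No augmenting path remains in the residual graph.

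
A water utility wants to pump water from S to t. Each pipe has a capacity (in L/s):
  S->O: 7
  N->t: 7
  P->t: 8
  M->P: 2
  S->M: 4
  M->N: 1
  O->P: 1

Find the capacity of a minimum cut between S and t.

Max flow = 4 (via 3 augmenting paths).
In the residual at optimum, the set reachable from S is {M, O, S}.
Cut edges: O->P (cap 1), M->P (cap 2), M->N (cap 1). Sum = 4.

4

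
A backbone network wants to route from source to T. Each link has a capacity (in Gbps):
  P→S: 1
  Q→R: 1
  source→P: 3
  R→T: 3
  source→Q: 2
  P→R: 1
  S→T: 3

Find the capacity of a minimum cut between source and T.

Max flow = 3 (via 3 augmenting paths).
In the residual at optimum, the set reachable from source is {P, Q, source}.
Cut edges: P→S (cap 1), P→R (cap 1), Q→R (cap 1). Sum = 3.

3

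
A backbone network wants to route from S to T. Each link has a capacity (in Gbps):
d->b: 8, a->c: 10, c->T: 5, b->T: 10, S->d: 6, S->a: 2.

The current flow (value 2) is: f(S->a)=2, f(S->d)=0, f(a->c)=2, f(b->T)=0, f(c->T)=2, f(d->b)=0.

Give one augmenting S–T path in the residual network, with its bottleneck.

Residual along S->d->b->T: S->d: 6, d->b: 8, b->T: 10.
Bottleneck = min = 6.

S->d->b->T, bottleneck 6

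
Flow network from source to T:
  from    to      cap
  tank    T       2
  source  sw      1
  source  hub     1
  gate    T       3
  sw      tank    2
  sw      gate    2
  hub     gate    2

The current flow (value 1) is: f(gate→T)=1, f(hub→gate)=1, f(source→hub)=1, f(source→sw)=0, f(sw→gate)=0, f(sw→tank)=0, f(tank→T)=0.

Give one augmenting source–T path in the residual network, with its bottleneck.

source→sw→gate→T, bottleneck 1

Residual along source→sw→gate→T: source→sw: 1, sw→gate: 2, gate→T: 2.
Bottleneck = min = 1.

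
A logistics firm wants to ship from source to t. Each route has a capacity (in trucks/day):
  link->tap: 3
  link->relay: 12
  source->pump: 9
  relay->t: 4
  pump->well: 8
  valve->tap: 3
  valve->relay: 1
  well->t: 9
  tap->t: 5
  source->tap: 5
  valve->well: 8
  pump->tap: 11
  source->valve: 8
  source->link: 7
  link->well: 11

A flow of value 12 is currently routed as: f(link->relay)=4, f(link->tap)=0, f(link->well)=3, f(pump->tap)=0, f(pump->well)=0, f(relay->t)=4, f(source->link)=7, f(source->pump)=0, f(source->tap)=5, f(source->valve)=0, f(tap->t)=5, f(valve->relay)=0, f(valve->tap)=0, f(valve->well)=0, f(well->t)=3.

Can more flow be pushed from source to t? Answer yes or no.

Yes

Residual path source->pump->well->t has bottleneck 6 > 0.
Pushing 6 along it raises the flow to 18, so the given flow is not maximum.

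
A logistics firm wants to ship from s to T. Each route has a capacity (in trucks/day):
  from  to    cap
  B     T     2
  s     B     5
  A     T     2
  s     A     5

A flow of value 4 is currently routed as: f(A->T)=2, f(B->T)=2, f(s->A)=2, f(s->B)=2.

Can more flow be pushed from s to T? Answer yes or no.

No

Residual reachable from s: {A, B, s}; T is not reachable.
Saturated cut: B->T, A->T with total capacity 4 = current flow value. Flow is maximum.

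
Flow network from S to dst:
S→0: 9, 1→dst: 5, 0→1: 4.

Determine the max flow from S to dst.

Augment S→0→1→dst: bottleneck 4. Total 4.
No augmenting path remains in the residual graph.

4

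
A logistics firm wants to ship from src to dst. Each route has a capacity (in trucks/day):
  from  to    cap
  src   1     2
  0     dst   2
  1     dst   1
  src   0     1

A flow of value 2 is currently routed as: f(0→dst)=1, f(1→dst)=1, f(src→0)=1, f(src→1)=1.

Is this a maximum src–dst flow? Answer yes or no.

Yes

Residual reachable from src: {1, src}; dst is not reachable.
Saturated cut: src→0, 1→dst with total capacity 2 = current flow value. Flow is maximum.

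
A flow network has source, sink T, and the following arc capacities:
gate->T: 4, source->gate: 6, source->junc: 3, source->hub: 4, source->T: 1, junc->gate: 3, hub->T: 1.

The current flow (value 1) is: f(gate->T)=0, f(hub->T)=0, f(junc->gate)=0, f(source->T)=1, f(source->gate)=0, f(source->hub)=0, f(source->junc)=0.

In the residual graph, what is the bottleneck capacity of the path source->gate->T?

4

Residual capacities along the path: source->gate: 6, gate->T: 4.
Minimum is 4.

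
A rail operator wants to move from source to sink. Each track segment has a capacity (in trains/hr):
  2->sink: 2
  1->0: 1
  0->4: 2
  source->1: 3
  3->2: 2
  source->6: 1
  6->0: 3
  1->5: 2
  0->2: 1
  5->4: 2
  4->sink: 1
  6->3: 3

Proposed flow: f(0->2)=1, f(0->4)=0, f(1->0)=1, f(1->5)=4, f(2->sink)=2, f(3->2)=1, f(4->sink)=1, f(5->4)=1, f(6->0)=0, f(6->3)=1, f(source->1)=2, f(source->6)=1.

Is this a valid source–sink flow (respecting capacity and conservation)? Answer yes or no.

No

Capacity violated on 1->5: flow 4 > capacity 2.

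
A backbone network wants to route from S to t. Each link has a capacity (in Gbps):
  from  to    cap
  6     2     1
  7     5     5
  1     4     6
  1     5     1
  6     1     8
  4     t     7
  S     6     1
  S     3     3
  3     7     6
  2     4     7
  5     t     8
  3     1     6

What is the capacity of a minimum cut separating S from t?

4

Max flow = 4 (via 2 augmenting paths).
In the residual at optimum, the set reachable from S is {S}.
Cut edges: S→3 (cap 3), S→6 (cap 1). Sum = 4.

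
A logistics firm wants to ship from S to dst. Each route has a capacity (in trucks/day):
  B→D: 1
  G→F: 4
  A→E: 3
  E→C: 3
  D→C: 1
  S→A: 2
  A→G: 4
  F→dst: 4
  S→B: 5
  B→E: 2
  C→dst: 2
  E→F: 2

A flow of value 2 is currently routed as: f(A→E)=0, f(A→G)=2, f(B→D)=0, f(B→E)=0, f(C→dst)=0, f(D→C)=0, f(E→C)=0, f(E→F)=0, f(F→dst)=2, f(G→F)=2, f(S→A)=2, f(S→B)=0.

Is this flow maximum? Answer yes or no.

No

Residual path S→B→E→F→dst has bottleneck 2 > 0.
Pushing 2 along it raises the flow to 4, so the given flow is not maximum.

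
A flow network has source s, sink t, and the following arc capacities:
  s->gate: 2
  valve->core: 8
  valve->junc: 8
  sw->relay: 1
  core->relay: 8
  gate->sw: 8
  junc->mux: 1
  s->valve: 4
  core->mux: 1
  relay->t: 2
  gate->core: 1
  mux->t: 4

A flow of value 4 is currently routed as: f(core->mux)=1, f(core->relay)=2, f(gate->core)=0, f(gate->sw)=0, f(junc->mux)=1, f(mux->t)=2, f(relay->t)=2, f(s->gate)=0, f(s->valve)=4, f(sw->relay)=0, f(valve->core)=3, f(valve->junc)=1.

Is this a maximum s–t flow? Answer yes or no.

Residual reachable from s: {core, gate, junc, relay, s, sw, valve}; t is not reachable.
Saturated cut: junc->mux, core->mux, relay->t with total capacity 4 = current flow value. Flow is maximum.

Yes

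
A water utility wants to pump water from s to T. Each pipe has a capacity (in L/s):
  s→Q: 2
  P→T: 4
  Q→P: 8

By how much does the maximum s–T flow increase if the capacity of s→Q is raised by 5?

2

Original max flow = 2.
After raising cap(s→Q), augmenting paths through that edge carry 2 more units.
New max flow = 4. Increase = 2.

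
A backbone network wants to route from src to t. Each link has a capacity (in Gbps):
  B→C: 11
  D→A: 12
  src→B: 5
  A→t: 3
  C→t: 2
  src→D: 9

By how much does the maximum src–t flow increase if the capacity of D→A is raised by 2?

Original max flow = 5.
Edge D→A does not cross the min cut (source side {A, B, C, D, src}), so extra capacity there cannot help.
New max flow = 5. Increase = 0.

0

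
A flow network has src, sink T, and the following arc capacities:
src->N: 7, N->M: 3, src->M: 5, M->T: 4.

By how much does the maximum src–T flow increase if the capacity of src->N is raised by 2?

0

Original max flow = 4.
Edge src->N does not cross the min cut (source side {M, N, src}), so extra capacity there cannot help.
New max flow = 4. Increase = 0.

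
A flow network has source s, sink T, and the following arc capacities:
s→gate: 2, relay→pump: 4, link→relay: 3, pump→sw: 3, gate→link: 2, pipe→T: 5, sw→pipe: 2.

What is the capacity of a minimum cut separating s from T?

Max flow = 2 (via 1 augmenting path).
In the residual at optimum, the set reachable from s is {s}.
Cut edges: s→gate (cap 2). Sum = 2.

2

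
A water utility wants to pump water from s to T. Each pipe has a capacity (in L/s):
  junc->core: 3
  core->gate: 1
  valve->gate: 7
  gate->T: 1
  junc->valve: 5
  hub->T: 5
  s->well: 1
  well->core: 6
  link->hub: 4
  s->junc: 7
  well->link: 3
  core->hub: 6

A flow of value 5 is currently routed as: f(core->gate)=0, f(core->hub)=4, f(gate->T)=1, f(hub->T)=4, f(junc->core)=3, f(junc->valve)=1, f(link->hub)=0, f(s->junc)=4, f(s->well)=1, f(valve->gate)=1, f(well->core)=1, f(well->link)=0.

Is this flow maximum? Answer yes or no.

Yes

Residual reachable from s: {gate, junc, s, valve}; T is not reachable.
Saturated cut: s->well, junc->core, gate->T with total capacity 5 = current flow value. Flow is maximum.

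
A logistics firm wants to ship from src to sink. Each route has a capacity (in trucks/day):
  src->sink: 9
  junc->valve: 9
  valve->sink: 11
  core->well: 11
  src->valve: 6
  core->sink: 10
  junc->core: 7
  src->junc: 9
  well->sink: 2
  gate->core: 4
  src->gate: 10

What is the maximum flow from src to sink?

Augment src->sink: bottleneck 9. Total 9.
Augment src->valve->sink: bottleneck 6. Total 15.
Augment src->gate->core->sink: bottleneck 4. Total 19.
Augment src->junc->valve->sink: bottleneck 5. Total 24.
Augment src->junc->core->sink: bottleneck 4. Total 28.
No augmenting path remains in the residual graph.

28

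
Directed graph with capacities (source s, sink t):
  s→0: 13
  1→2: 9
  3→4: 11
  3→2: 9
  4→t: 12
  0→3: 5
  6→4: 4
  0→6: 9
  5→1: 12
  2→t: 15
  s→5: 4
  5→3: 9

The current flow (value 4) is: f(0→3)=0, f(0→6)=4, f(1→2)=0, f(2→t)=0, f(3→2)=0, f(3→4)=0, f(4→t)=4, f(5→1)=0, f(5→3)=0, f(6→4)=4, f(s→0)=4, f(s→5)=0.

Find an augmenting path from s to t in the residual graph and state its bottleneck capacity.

s→0→3→4→t, bottleneck 5

Residual along s→0→3→4→t: s→0: 9, 0→3: 5, 3→4: 11, 4→t: 8.
Bottleneck = min = 5.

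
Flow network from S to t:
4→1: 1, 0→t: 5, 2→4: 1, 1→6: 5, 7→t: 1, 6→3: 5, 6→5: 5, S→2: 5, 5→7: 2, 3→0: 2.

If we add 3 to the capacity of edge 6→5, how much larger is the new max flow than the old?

Original max flow = 1.
Edge 6→5 does not cross the min cut (source side {2, S}), so extra capacity there cannot help.
New max flow = 1. Increase = 0.

0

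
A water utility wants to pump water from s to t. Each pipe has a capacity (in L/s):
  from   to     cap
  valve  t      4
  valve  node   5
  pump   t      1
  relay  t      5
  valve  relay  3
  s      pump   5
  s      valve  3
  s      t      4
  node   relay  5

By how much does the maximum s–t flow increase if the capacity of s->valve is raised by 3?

3

Original max flow = 8.
After raising cap(s->valve), augmenting paths through that edge carry 3 more units.
New max flow = 11. Increase = 3.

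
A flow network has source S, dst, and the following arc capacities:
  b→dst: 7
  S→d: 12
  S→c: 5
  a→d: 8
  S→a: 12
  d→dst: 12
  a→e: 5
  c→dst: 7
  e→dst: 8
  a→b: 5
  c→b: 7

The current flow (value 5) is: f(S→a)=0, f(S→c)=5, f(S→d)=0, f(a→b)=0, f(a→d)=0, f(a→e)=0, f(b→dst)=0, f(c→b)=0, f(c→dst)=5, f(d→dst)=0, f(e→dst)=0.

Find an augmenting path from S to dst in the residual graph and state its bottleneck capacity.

Residual along S→d→dst: S→d: 12, d→dst: 12.
Bottleneck = min = 12.

S→d→dst, bottleneck 12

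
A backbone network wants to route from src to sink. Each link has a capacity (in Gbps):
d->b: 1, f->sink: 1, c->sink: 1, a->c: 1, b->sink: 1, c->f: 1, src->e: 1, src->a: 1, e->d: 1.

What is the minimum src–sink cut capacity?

2

Max flow = 2 (via 2 augmenting paths).
In the residual at optimum, the set reachable from src is {src}.
Cut edges: src->e (cap 1), src->a (cap 1). Sum = 2.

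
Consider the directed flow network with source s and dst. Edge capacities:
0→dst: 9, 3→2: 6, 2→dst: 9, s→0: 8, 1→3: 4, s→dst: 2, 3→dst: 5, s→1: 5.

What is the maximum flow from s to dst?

14

Augment s→dst: bottleneck 2. Total 2.
Augment s→0→dst: bottleneck 8. Total 10.
Augment s→1→3→dst: bottleneck 4. Total 14.
No augmenting path remains in the residual graph.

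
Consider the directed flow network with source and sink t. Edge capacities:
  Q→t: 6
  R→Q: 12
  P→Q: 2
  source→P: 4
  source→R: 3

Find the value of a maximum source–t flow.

5

Augment source→P→Q→t: bottleneck 2. Total 2.
Augment source→R→Q→t: bottleneck 3. Total 5.
No augmenting path remains in the residual graph.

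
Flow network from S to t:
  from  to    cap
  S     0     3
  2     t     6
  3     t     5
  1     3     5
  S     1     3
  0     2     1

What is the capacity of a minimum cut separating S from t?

4

Max flow = 4 (via 2 augmenting paths).
In the residual at optimum, the set reachable from S is {0, S}.
Cut edges: 0→2 (cap 1), S→1 (cap 3). Sum = 4.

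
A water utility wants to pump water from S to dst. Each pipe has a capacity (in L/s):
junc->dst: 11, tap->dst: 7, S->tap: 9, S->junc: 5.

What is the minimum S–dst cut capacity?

12

Max flow = 12 (via 2 augmenting paths).
In the residual at optimum, the set reachable from S is {S, tap}.
Cut edges: S->junc (cap 5), tap->dst (cap 7). Sum = 12.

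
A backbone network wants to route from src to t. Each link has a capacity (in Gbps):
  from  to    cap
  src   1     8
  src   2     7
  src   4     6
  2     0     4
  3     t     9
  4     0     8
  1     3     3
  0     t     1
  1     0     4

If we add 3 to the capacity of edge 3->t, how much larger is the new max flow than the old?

Original max flow = 4.
Edge 3->t does not cross the min cut (source side {0, 1, 2, 4, src}), so extra capacity there cannot help.
New max flow = 4. Increase = 0.

0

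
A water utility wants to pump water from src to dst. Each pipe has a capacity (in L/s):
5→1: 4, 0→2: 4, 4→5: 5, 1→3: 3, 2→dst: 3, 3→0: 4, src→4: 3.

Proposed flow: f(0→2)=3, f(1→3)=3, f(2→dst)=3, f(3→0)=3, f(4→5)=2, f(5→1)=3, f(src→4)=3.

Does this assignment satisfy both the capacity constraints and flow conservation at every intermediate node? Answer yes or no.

No

Conservation fails at 4: inflow 3 ≠ outflow 2.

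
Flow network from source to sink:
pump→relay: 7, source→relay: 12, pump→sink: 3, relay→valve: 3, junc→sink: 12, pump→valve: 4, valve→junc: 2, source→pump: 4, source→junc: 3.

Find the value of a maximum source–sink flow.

8

Augment source→pump→sink: bottleneck 3. Total 3.
Augment source→junc→sink: bottleneck 3. Total 6.
Augment source→pump→valve→junc→sink: bottleneck 1. Total 7.
Augment source→relay→valve→junc→sink: bottleneck 1. Total 8.
No augmenting path remains in the residual graph.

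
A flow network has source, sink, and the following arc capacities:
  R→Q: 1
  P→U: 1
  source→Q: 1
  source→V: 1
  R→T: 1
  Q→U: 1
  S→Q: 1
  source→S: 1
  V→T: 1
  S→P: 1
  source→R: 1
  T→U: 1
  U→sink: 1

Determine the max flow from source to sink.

Augment source→Q→U→sink: bottleneck 1. Total 1.
No augmenting path remains in the residual graph.

1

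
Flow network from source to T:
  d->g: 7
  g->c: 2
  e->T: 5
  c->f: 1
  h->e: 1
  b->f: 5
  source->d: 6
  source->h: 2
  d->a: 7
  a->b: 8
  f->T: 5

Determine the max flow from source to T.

6

Augment source->h->e->T: bottleneck 1. Total 1.
Augment source->d->g->c->f->T: bottleneck 1. Total 2.
Augment source->d->a->b->f->T: bottleneck 4. Total 6.
No augmenting path remains in the residual graph.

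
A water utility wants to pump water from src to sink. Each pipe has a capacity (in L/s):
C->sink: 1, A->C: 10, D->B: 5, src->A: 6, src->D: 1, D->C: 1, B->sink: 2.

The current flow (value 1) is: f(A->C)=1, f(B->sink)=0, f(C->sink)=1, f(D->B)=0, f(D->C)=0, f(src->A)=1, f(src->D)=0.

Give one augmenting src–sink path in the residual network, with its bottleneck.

Residual along src->D->B->sink: src->D: 1, D->B: 5, B->sink: 2.
Bottleneck = min = 1.

src->D->B->sink, bottleneck 1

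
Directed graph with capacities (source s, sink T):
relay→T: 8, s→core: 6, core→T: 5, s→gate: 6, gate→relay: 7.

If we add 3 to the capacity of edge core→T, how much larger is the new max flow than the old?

Original max flow = 11.
After raising cap(core→T), augmenting paths through that edge carry 1 more unit.
New max flow = 12. Increase = 1.

1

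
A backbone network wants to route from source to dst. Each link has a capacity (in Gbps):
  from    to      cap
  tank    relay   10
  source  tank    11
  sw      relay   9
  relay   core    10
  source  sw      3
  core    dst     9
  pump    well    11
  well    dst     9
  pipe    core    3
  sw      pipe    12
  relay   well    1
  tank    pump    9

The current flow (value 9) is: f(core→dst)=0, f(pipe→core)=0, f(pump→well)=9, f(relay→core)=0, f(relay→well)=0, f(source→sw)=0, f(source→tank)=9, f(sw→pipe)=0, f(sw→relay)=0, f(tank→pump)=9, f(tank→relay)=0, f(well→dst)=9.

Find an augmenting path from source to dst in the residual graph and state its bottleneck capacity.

Residual along source→tank→relay→core→dst: source→tank: 2, tank→relay: 10, relay→core: 10, core→dst: 9.
Bottleneck = min = 2.

source→tank→relay→core→dst, bottleneck 2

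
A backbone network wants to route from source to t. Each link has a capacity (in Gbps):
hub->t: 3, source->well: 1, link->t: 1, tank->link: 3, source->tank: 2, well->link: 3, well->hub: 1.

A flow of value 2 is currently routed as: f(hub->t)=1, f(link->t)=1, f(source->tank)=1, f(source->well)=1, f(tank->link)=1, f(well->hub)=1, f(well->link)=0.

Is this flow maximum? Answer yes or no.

Residual reachable from source: {link, source, tank}; t is not reachable.
Saturated cut: source->well, link->t with total capacity 2 = current flow value. Flow is maximum.

Yes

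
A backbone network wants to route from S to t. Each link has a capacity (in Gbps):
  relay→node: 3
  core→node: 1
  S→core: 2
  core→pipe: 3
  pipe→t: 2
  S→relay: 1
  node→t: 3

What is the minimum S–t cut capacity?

Max flow = 3 (via 2 augmenting paths).
In the residual at optimum, the set reachable from S is {S}.
Cut edges: S→core (cap 2), S→relay (cap 1). Sum = 3.

3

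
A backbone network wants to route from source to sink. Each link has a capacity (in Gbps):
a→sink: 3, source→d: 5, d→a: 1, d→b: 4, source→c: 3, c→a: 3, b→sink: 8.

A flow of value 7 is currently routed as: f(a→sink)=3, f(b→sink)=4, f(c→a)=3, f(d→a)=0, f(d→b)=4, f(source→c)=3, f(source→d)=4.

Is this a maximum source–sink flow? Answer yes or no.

Residual reachable from source: {a, c, d, source}; sink is not reachable.
Saturated cut: d→b, a→sink with total capacity 7 = current flow value. Flow is maximum.

Yes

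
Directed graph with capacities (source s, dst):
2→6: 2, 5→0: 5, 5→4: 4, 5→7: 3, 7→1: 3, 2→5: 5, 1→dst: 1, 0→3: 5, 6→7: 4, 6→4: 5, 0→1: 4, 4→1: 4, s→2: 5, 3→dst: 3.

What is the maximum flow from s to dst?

Augment s→2→6→7→1→dst: bottleneck 1. Total 1.
Augment s→2→5→0→3→dst: bottleneck 3. Total 4.
No augmenting path remains in the residual graph.

4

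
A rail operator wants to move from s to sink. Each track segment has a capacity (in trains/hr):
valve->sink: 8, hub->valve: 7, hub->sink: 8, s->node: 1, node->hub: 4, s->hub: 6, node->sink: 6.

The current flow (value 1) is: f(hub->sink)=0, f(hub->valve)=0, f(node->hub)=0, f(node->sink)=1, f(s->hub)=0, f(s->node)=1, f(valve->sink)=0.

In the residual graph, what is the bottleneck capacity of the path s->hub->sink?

Residual capacities along the path: s->hub: 6, hub->sink: 8.
Minimum is 6.

6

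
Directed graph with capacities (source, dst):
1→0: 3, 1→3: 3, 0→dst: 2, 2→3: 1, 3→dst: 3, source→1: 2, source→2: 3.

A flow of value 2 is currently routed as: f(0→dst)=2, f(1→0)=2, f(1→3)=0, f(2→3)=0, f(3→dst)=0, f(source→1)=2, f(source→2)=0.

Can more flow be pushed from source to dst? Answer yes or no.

Yes

Residual path source→2→3→dst has bottleneck 1 > 0.
Pushing 1 along it raises the flow to 3, so the given flow is not maximum.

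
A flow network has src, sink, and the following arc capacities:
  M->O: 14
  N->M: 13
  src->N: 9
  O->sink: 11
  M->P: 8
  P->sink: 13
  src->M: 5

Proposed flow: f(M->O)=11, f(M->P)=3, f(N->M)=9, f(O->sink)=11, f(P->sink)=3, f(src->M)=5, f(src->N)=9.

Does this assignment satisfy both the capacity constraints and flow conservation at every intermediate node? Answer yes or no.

Yes

Every edge has 0 ≤ f(e) ≤ cap(e).
At each intermediate node, inflow equals outflow.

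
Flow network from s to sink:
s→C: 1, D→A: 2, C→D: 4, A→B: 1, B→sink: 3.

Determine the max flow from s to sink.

1

Augment s→C→D→A→B→sink: bottleneck 1. Total 1.
No augmenting path remains in the residual graph.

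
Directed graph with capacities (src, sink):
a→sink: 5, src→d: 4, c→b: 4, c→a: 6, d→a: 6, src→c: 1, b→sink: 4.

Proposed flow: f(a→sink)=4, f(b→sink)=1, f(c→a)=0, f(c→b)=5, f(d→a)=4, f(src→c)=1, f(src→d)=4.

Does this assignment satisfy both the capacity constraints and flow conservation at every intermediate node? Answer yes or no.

No

Capacity violated on c→b: flow 5 > capacity 4.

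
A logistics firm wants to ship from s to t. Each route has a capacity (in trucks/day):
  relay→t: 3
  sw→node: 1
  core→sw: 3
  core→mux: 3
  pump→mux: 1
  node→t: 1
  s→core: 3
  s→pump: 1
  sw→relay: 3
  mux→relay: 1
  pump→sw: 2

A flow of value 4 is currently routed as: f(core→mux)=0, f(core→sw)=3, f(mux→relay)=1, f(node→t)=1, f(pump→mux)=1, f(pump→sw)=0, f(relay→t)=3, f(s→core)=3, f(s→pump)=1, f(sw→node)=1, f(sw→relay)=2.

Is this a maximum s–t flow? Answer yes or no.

Residual reachable from s: {s}; t is not reachable.
Saturated cut: s→pump, s→core with total capacity 4 = current flow value. Flow is maximum.

Yes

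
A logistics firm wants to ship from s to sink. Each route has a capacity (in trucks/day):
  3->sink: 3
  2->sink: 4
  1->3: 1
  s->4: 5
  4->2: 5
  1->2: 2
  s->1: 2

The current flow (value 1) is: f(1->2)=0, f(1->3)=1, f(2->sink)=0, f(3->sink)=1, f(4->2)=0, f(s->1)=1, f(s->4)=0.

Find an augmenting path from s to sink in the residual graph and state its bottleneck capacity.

Residual along s->1->2->sink: s->1: 1, 1->2: 2, 2->sink: 4.
Bottleneck = min = 1.

s->1->2->sink, bottleneck 1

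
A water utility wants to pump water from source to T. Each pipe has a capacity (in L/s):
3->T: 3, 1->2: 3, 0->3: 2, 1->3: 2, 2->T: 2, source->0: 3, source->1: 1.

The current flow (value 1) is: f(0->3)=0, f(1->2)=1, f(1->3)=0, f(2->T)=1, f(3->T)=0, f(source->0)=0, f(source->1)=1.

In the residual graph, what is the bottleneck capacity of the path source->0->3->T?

2

Residual capacities along the path: source->0: 3, 0->3: 2, 3->T: 3.
Minimum is 2.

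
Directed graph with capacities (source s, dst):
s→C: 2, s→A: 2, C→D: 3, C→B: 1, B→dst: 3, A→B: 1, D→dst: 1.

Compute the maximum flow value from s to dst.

Augment s→C→D→dst: bottleneck 1. Total 1.
Augment s→C→B→dst: bottleneck 1. Total 2.
Augment s→A→B→dst: bottleneck 1. Total 3.
No augmenting path remains in the residual graph.

3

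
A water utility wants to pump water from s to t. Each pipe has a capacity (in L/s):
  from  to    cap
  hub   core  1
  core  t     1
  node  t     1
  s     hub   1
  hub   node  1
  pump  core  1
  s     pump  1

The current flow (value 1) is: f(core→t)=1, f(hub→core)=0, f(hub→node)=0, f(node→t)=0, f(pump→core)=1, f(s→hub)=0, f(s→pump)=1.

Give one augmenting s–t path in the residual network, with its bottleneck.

Residual along s→hub→node→t: s→hub: 1, hub→node: 1, node→t: 1.
Bottleneck = min = 1.

s→hub→node→t, bottleneck 1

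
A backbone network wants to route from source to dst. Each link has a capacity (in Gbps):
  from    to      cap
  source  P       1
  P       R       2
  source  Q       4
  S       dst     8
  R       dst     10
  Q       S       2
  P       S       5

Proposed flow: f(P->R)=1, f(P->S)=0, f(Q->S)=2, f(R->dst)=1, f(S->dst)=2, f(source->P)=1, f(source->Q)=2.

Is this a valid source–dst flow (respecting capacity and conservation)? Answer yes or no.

Yes

Every edge has 0 ≤ f(e) ≤ cap(e).
At each intermediate node, inflow equals outflow.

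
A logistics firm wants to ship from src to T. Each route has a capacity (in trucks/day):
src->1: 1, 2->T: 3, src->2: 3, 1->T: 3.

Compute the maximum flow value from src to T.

Augment src->1->T: bottleneck 1. Total 1.
Augment src->2->T: bottleneck 3. Total 4.
No augmenting path remains in the residual graph.

4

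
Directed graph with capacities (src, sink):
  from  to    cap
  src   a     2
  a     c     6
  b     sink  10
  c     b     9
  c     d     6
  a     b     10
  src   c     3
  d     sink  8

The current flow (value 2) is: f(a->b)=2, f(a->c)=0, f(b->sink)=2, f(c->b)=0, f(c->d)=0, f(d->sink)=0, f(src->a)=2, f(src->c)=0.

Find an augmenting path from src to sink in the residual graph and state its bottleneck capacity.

src->c->d->sink, bottleneck 3

Residual along src->c->d->sink: src->c: 3, c->d: 6, d->sink: 8.
Bottleneck = min = 3.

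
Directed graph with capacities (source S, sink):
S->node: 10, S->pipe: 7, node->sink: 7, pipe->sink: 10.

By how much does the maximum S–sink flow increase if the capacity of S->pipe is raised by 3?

3

Original max flow = 14.
After raising cap(S->pipe), augmenting paths through that edge carry 3 more units.
New max flow = 17. Increase = 3.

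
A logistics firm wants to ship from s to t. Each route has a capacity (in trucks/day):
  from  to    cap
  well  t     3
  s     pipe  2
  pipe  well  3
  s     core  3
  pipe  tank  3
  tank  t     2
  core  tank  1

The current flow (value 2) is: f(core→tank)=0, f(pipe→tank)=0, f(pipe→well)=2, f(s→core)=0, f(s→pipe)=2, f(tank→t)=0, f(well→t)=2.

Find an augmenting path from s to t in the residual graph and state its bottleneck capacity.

s→core→tank→t, bottleneck 1

Residual along s→core→tank→t: s→core: 3, core→tank: 1, tank→t: 2.
Bottleneck = min = 1.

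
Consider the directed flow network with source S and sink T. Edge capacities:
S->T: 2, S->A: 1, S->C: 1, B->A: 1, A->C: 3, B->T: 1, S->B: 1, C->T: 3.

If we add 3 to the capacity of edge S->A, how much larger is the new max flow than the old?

1

Original max flow = 5.
After raising cap(S->A), augmenting paths through that edge carry 1 more unit.
New max flow = 6. Increase = 1.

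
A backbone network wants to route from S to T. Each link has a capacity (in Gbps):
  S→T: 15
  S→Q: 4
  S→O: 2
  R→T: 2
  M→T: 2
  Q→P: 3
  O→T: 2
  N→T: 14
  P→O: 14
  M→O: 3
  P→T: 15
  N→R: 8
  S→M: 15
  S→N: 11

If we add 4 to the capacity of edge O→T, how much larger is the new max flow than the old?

Original max flow = 33.
After raising cap(O→T), augmenting paths through that edge carry 3 more units.
New max flow = 36. Increase = 3.

3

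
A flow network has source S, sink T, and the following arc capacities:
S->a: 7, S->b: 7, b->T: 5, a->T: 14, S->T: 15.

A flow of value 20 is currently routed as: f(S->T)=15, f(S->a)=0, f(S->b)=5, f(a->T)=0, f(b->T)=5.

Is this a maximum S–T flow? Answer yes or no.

Residual path S->a->T has bottleneck 7 > 0.
Pushing 7 along it raises the flow to 27, so the given flow is not maximum.

No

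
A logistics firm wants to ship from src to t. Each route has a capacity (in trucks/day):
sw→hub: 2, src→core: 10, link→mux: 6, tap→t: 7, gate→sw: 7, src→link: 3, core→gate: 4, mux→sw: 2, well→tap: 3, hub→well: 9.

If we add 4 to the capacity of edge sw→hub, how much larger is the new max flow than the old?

Original max flow = 2.
After raising cap(sw→hub), augmenting paths through that edge carry 1 more unit.
New max flow = 3. Increase = 1.

1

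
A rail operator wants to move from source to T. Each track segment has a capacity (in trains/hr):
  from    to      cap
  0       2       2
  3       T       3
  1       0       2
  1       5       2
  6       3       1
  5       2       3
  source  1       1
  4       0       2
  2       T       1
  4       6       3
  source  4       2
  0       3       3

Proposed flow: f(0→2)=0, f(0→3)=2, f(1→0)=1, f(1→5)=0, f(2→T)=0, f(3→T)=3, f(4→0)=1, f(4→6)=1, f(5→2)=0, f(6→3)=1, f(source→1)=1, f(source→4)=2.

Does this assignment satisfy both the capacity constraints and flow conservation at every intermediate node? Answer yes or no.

Yes

Every edge has 0 ≤ f(e) ≤ cap(e).
At each intermediate node, inflow equals outflow.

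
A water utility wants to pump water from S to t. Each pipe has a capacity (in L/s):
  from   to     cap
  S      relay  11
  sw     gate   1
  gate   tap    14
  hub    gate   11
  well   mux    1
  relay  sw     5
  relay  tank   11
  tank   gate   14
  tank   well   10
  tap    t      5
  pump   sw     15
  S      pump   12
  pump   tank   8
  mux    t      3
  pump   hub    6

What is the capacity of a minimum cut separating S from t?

Max flow = 6 (via 3 augmenting paths).
In the residual at optimum, the set reachable from S is {S, gate, hub, pump, relay, sw, tank, tap, well}.
Cut edges: well->mux (cap 1), tap->t (cap 5). Sum = 6.

6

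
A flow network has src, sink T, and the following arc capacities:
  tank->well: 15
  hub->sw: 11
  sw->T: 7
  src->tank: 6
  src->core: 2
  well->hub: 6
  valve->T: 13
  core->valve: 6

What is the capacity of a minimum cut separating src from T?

8

Max flow = 8 (via 2 augmenting paths).
In the residual at optimum, the set reachable from src is {src}.
Cut edges: src->core (cap 2), src->tank (cap 6). Sum = 8.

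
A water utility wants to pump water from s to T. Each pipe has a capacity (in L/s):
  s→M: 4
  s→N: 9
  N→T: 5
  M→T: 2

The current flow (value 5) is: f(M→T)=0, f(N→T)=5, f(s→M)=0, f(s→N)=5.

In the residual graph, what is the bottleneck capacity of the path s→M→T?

2

Residual capacities along the path: s→M: 4, M→T: 2.
Minimum is 2.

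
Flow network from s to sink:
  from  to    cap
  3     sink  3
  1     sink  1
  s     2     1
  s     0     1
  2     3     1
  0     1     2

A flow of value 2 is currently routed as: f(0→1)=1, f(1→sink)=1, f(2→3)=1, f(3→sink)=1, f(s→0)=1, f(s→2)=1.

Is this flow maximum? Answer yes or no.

Yes

Residual reachable from s: {s}; sink is not reachable.
Saturated cut: s→2, s→0 with total capacity 2 = current flow value. Flow is maximum.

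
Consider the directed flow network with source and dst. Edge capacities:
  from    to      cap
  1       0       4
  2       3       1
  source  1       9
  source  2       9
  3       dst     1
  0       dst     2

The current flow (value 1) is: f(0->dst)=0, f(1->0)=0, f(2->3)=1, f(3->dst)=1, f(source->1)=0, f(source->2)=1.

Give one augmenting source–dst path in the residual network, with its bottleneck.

Residual along source->1->0->dst: source->1: 9, 1->0: 4, 0->dst: 2.
Bottleneck = min = 2.

source->1->0->dst, bottleneck 2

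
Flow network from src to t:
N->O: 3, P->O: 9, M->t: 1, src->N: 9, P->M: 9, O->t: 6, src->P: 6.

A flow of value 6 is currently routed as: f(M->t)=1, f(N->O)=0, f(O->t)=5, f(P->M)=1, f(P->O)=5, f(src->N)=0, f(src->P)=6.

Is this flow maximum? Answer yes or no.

No

Residual path src->N->O->t has bottleneck 1 > 0.
Pushing 1 along it raises the flow to 7, so the given flow is not maximum.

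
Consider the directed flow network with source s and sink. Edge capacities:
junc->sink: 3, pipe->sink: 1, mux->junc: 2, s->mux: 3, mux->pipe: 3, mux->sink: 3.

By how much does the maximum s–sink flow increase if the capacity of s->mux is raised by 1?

1

Original max flow = 3.
After raising cap(s->mux), augmenting paths through that edge carry 1 more unit.
New max flow = 4. Increase = 1.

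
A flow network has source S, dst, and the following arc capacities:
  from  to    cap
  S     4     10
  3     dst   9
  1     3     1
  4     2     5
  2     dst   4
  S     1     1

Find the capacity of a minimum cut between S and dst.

5

Max flow = 5 (via 2 augmenting paths).
In the residual at optimum, the set reachable from S is {2, 4, S}.
Cut edges: S→1 (cap 1), 2→dst (cap 4). Sum = 5.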